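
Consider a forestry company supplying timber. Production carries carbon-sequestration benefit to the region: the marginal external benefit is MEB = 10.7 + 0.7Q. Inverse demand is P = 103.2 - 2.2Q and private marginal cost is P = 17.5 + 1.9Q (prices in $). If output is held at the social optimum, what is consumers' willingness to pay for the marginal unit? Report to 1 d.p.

Social marginal cost = private MC − MEB = 6.8 + 1.2Q.
Set SMC = demand: 6.8 + 1.2Q = 103.2 - 2.2Q → Q* = 28.3529.
Consumer price on the demand curve at Q*: 103.2 − 2.2×28.3529 = 40.8236.

P = $40.8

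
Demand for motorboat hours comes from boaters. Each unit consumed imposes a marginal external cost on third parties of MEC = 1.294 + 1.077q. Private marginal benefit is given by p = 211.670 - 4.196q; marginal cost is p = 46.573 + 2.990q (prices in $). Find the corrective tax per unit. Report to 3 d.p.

Social marginal benefit = demand − MEC = 210.376 - 5.273q.
Set SMB = MC: 210.376 - 5.273q = 46.573 + 2.990q → q* = 19.8237.
The Pigouvian tax equals MEC at q*: 1.294 + 1.077×19.8237 = 22.6441.

tax = $22.644 per unit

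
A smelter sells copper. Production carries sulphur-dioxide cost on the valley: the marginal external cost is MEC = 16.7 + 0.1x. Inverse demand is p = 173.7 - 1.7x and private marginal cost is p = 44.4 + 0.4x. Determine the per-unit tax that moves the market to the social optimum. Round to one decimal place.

Social marginal cost = private MC + MEC = 61.1 + 0.5x.
Set SMC = demand: 61.1 + 0.5x = 173.7 - 1.7x → x* = 51.1818.
The Pigouvian tax equals MEC at x*: 16.7 + 0.1×51.1818 = 21.8182.

tax = 21.8 per unit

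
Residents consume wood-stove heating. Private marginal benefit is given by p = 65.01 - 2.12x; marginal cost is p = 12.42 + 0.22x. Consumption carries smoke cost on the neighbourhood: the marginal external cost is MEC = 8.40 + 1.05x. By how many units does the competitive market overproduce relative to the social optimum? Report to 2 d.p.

9.44 units

Market equilibrium (private): 12.42 + 0.22x = 65.01 - 2.12x → x_m = 22.4744.
Social marginal benefit = demand − MEC = 56.61 - 3.17x.
Set SMB = MC: 56.61 - 3.17x = 12.42 + 0.22x → x* = 13.0354.
Gap = |22.4744 − 13.0354| = 9.4390.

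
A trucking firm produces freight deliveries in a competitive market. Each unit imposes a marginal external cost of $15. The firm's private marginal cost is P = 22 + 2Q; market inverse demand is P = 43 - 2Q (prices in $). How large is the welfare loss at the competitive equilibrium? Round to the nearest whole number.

Market equilibrium (private): 22 + 2Q = 43 - 2Q → Q_m = 5.2500.
Social marginal cost = private MC + MEC = 37 + 2Q.
Set SMC = demand: 37 + 2Q = 43 - 2Q → Q* = 1.5000.
Height of the DWL triangle at Q_m is SMC(Q_m) − demand(Q_m) = MEC(Q_m) = 15.0000.
DWL = ½ × 3.7500 × 15.0000 = 28.1250.

DWL = $28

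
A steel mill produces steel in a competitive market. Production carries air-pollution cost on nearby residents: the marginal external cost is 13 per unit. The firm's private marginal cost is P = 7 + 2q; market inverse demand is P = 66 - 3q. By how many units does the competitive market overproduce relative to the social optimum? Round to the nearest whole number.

3 units

Market equilibrium (private): 7 + 2q = 66 - 3q → q_m = 11.8000.
Social marginal cost = private MC + MEC = 20 + 2q.
Set SMC = demand: 20 + 2q = 66 - 3q → q* = 9.2000.
Gap = |11.8000 − 9.2000| = 2.6000.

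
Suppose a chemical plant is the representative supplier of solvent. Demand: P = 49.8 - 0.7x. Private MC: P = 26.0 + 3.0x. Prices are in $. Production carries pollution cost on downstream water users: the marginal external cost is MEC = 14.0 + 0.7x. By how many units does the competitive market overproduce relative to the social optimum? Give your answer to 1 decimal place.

Market equilibrium (private): 26.0 + 3.0x = 49.8 - 0.7x → x_m = 6.4324.
Social marginal cost = private MC + MEC = 40.0 + 3.7x.
Set SMC = demand: 40.0 + 3.7x = 49.8 - 0.7x → x* = 2.2273.
Gap = |6.4324 − 2.2273| = 4.2051.

4.2 units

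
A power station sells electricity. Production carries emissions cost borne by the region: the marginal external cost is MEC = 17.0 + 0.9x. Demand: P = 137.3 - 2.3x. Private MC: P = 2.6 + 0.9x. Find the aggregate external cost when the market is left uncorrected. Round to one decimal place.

1512.9

Market equilibrium (private): 2.6 + 0.9x = 137.3 - 2.3x → x_m = 42.0938.
Total external cost = ∫₀^{x_m} (17.0 + 0.9x) dx = 17.0×42.0938 + ½×0.9×42.0938² = 1512.9442.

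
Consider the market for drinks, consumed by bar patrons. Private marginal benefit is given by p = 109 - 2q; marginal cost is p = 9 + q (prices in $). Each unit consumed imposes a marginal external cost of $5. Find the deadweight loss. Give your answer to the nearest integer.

Market equilibrium (private): 9 + q = 109 - 2q → q_m = 33.3333.
Social marginal benefit = demand − MEC = 104 - 2q.
Set SMB = MC: 104 - 2q = 9 + q → q* = 31.6667.
Height of the DWL triangle at q_m is MC(q_m) − SMB(q_m) = MEC(q_m) = 5.0000.
DWL = ½ × 1.6666 × 5.0000 = 4.1665.

DWL = $4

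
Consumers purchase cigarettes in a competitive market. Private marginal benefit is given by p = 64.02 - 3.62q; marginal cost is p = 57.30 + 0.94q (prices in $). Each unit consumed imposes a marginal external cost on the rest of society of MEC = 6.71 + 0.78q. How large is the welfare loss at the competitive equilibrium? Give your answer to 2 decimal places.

DWL = $5.78

Market equilibrium (private): 57.30 + 0.94q = 64.02 - 3.62q → q_m = 1.4737.
Social marginal benefit = demand − MEC = 57.31 - 4.40q.
Set SMB = MC: 57.31 - 4.40q = 57.30 + 0.94q → q* = 0.0019.
The loss is the area between SMB and MC from q* to q_m; with linear curves that's a triangle of height MEC(q_m).
DWL = ½ × 1.4718 × 7.8595 = 5.7838.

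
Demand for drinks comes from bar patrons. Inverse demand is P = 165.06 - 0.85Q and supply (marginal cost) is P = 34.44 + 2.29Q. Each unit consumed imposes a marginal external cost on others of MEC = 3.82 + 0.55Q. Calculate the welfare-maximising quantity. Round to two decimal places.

Social marginal benefit = demand − MEC = 161.24 - 1.40Q.
Set SMB = MC: 161.24 - 1.40Q = 34.44 + 2.29Q → Q* = 34.3631.

Q* = 34.36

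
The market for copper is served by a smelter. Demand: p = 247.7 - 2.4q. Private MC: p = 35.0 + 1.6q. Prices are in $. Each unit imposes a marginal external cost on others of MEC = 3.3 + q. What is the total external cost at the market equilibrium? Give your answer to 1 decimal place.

Market equilibrium (private): 35.0 + 1.6q = 247.7 - 2.4q → q_m = 53.1750.
Total external cost = ∫₀^{q_m} (3.3 + 1.0q) dq = 3.3×53.1750 + ½×1.0×53.1750² = 1589.2678.

$1589.3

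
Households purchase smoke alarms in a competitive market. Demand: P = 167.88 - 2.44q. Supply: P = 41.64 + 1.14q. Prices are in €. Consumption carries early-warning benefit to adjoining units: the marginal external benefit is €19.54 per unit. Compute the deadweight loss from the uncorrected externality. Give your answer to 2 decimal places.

Market equilibrium (private): 41.64 + 1.14q = 167.88 - 2.44q → q_m = 35.2626.
Social marginal benefit = demand + MEB = 187.42 - 2.44q.
Set SMB = MC: 187.42 - 2.44q = 41.64 + 1.14q → q* = 40.7207.
The welfare-loss triangle has base |q_m − q*| and height MEB(q_m) (the vertical gap between SMB and MC is zero at q* and MEB at q_m).
DWL = ½ × 5.4581 × 19.5400 = 53.3256.

DWL = €53.33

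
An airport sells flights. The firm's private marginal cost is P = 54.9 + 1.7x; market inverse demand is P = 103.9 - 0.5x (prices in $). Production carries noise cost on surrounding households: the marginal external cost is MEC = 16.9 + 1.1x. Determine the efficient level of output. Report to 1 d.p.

x* = 9.7

Social marginal cost = private MC + MEC = 71.8 + 2.8x.
Set SMC = demand: 71.8 + 2.8x = 103.9 - 0.5x → x* = 9.7273.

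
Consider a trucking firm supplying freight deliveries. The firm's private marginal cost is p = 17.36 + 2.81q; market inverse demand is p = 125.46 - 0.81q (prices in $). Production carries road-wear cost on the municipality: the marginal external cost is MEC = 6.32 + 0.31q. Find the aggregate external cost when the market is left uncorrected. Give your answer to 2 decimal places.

Market equilibrium (private): 17.36 + 2.81q = 125.46 - 0.81q → q_m = 29.8619.
Total external cost = ∫₀^{q_m} (6.32 + 0.31q) dq = 6.32×29.8619 + ½×0.31×29.8619² = 326.9458.

$326.95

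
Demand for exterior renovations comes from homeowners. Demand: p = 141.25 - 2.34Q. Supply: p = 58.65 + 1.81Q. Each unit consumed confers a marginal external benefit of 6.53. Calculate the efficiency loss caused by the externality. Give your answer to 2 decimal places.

DWL = 5.14

Market equilibrium (private): 58.65 + 1.81Q = 141.25 - 2.34Q → Q_m = 19.9036.
Social marginal benefit = demand + MEB = 147.78 - 2.34Q.
Set SMB = MC: 147.78 - 2.34Q = 58.65 + 1.81Q → Q* = 21.4771.
The welfare-loss triangle has base |Q_m − Q*| and height MEB(Q_m) (the vertical gap between SMB and MC is zero at Q* and MEB at Q_m).
DWL = ½ × 1.5735 × 6.5300 = 5.1375.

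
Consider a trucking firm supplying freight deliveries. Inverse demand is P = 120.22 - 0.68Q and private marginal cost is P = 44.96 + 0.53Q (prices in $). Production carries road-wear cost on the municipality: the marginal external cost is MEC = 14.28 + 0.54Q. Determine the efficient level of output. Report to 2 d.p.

Social marginal cost = private MC + MEC = 59.24 + 1.07Q.
Set SMC = demand: 59.24 + 1.07Q = 120.22 - 0.68Q → Q* = 34.8457.

Q* = 34.85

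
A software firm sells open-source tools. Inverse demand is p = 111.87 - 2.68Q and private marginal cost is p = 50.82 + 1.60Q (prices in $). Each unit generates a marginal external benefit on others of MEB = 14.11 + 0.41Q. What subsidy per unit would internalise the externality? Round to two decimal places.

subsidy = $22.07 per unit

Social marginal cost = private MC − MEB = 36.71 + 1.19Q.
Set SMC = demand: 36.71 + 1.19Q = 111.87 - 2.68Q → Q* = 19.4212.
The Pigouvian subsidy equals MEB at Q*: 14.11 + 0.41×19.4212 = 22.0727.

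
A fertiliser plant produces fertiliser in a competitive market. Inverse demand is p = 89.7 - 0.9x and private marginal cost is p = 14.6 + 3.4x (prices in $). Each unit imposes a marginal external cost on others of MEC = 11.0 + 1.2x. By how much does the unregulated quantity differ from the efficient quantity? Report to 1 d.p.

Market equilibrium (private): 14.6 + 3.4x = 89.7 - 0.9x → x_m = 17.4651.
Social marginal cost = private MC + MEC = 25.6 + 4.6x.
Set SMC = demand: 25.6 + 4.6x = 89.7 - 0.9x → x* = 11.6545.
Gap = |17.4651 − 11.6545| = 5.8106.

5.8 units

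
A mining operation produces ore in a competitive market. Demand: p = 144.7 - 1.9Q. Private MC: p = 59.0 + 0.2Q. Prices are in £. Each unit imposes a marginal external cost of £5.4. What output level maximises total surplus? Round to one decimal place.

Q* = 38.2

Social marginal cost = private MC + MEC = 64.4 + 0.2Q.
Set SMC = demand: 64.4 + 0.2Q = 144.7 - 1.9Q → Q* = 38.2381.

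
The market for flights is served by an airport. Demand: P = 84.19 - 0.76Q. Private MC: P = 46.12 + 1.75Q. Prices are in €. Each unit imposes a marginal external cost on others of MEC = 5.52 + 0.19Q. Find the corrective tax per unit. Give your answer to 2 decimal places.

Social marginal cost = private MC + MEC = 51.64 + 1.94Q.
Set SMC = demand: 51.64 + 1.94Q = 84.19 - 0.76Q → Q* = 12.0556.
The Pigouvian tax equals MEC at Q*: 5.52 + 0.19×12.0556 = 7.8106.

tax = €7.81 per unit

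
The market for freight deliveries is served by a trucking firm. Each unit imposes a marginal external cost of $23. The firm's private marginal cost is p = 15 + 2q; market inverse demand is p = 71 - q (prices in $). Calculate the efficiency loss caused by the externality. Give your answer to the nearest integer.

DWL = $88

Market equilibrium (private): 15 + 2q = 71 - q → q_m = 18.6667.
Social marginal cost = private MC + MEC = 38 + 2q.
Set SMC = demand: 38 + 2q = 71 - q → q* = 11.0000.
The loss is the area between SMC and demand from q* to q_m; with linear curves that's a triangle of height MEC(q_m).
DWL = ½ × 7.6667 × 23.0000 = 88.1671.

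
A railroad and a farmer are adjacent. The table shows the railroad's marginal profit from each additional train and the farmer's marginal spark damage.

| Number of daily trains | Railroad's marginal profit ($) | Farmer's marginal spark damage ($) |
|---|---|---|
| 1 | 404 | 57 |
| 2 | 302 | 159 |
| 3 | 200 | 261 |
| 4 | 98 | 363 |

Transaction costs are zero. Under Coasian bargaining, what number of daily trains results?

Bargaining reaches the level where marginal profit last exceeds marginal spark damage.
That holds through level 2 (302 ≥ 159) but not at 3 (200 < 261).

2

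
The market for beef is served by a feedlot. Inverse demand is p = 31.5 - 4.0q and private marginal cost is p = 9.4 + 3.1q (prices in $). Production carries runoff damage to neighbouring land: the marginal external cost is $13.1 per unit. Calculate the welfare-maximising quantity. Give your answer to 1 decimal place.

q* = 1.3

Social marginal cost = private MC + MEC = 22.5 + 3.1q.
Set SMC = demand: 22.5 + 3.1q = 31.5 - 4.0q → q* = 1.2676.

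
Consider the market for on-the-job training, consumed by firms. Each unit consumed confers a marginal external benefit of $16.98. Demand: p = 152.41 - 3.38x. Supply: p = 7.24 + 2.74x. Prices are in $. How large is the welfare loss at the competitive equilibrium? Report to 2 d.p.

DWL = $23.56

Market equilibrium (private): 7.24 + 2.74x = 152.41 - 3.38x → x_m = 23.7206.
Social marginal benefit = demand + MEB = 169.39 - 3.38x.
Set SMB = MC: 169.39 - 3.38x = 7.24 + 2.74x → x* = 26.4951.
The loss is the area between SMB and MC from x* to x_m; with linear curves that's a triangle of height MEB(x_m).
DWL = ½ × 2.7745 × 16.9800 = 23.5555.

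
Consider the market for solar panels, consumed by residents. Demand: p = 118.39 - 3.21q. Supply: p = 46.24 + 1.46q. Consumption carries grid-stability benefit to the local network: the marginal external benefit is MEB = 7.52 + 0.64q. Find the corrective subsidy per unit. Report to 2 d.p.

Social marginal benefit = demand + MEB = 125.91 - 2.57q.
Set SMB = MC: 125.91 - 2.57q = 46.24 + 1.46q → q* = 19.7692.
The Pigouvian subsidy equals MEB at q*: 7.52 + 0.64×19.7692 = 20.1723.

subsidy = 20.17 per unit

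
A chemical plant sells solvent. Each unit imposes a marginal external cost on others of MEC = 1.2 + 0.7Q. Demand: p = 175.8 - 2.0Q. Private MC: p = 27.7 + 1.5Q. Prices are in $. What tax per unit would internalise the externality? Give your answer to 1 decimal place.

Social marginal cost = private MC + MEC = 28.9 + 2.2Q.
Set SMC = demand: 28.9 + 2.2Q = 175.8 - 2.0Q → Q* = 34.9762.
The Pigouvian tax equals MEC at Q*: 1.2 + 0.7×34.9762 = 25.6833.

tax = $25.7 per unit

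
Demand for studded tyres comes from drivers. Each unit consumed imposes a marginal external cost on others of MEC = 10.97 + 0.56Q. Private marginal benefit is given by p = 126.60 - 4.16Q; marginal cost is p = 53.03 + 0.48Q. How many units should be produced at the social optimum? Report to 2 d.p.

Social marginal benefit = demand − MEC = 115.63 - 4.72Q.
Set SMB = MC: 115.63 - 4.72Q = 53.03 + 0.48Q → Q* = 12.0385.

Q* = 12.04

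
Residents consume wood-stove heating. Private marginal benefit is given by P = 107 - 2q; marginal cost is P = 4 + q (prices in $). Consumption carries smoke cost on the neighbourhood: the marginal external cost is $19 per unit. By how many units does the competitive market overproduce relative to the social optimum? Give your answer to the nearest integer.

6 units

Market equilibrium (private): 4 + q = 107 - 2q → q_m = 34.3333.
Social marginal benefit = demand − MEC = 88 - 2q.
Set SMB = MC: 88 - 2q = 4 + q → q* = 28.0000.
Gap = |34.3333 − 28.0000| = 6.3333.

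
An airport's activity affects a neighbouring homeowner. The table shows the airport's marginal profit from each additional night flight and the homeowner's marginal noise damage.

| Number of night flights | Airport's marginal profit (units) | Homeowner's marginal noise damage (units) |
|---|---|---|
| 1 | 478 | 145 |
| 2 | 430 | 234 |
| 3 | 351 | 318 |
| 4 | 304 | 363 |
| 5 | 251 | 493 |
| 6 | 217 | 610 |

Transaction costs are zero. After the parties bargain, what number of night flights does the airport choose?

Bargaining reaches the level where marginal profit last exceeds marginal noise damage.
That holds through level 3 (351 ≥ 318) but not at 4 (304 < 363).

3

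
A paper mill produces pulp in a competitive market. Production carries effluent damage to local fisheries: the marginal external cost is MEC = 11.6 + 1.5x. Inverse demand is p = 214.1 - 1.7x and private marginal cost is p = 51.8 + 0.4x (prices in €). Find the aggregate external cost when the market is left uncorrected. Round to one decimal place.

€5376.3

Market equilibrium (private): 51.8 + 0.4x = 214.1 - 1.7x → x_m = 77.2857.
Total external cost = ∫₀^{x_m} (11.6 + 1.5x) dx = 11.6×77.2857 + ½×1.5×77.2857² = 5376.3237.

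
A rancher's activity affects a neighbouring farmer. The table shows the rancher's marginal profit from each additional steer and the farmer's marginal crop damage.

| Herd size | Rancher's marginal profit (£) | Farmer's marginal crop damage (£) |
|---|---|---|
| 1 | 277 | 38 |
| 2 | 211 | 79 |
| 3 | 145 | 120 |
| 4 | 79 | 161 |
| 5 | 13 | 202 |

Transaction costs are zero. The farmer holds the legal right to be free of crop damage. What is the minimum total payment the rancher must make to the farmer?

Efficient level: marginal profit ≥ marginal crop damage through level 3, so k* = 3.
With the farmer holding the right, the rancher must at least compensate total damage at k*: 38 + 79 + 120 = 237.

£237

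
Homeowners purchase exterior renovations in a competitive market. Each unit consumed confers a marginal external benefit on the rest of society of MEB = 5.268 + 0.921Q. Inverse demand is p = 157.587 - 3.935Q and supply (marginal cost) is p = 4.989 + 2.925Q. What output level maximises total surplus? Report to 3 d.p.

Social marginal benefit = demand + MEB = 162.855 - 3.014Q.
Set SMB = MC: 162.855 - 3.014Q = 4.989 + 2.925Q → Q* = 26.5812.

Q* = 26.581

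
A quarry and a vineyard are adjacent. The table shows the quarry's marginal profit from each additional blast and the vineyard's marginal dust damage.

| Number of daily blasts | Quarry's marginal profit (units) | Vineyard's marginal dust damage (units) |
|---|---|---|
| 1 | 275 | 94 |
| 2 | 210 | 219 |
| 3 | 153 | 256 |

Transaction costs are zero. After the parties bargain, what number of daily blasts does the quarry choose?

1

Bargaining reaches the level where marginal profit last exceeds marginal dust damage.
That holds through level 1 (275 ≥ 94) but not at 2 (210 < 219).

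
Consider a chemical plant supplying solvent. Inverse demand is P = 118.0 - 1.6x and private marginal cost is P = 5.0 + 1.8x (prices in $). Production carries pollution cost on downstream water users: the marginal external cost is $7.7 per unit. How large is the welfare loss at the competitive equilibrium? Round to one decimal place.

Market equilibrium (private): 5.0 + 1.8x = 118.0 - 1.6x → x_m = 33.2353.
Social marginal cost = private MC + MEC = 12.7 + 1.8x.
Set SMC = demand: 12.7 + 1.8x = 118.0 - 1.6x → x* = 30.9706.
The loss is the area between SMC and demand from x* to x_m; with linear curves that's a triangle of height MEC(x_m).
DWL = ½ × 2.2647 × 7.7000 = 8.7191.

DWL = $8.7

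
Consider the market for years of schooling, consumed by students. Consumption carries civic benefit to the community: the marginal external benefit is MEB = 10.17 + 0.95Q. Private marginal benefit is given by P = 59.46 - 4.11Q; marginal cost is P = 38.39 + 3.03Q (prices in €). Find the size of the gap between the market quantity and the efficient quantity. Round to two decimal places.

2.10 units

Market equilibrium (private): 38.39 + 3.03Q = 59.46 - 4.11Q → Q_m = 2.9510.
Social marginal benefit = demand + MEB = 69.63 - 3.16Q.
Set SMB = MC: 69.63 - 3.16Q = 38.39 + 3.03Q → Q* = 5.0468.
Gap = |2.9510 − 5.0468| = 2.0958.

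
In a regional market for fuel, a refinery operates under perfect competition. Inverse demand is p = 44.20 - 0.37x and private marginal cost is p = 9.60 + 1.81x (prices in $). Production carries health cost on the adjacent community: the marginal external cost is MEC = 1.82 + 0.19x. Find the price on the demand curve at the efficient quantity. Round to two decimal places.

Social marginal cost = private MC + MEC = 11.42 + 2.00x.
Set SMC = demand: 11.42 + 2.00x = 44.20 - 0.37x → x* = 13.8312.
Consumer price on the demand curve at x*: 44.20 − 0.37×13.8312 = 39.0825.

P = $39.08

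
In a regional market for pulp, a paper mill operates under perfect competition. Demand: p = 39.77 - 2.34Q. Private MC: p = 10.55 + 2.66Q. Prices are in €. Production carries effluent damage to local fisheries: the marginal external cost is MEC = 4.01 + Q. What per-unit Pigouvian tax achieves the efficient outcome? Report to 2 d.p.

Social marginal cost = private MC + MEC = 14.56 + 3.66Q.
Set SMC = demand: 14.56 + 3.66Q = 39.77 - 2.34Q → Q* = 4.2017.
The Pigouvian tax equals MEC at Q*: 4.01 + 1.00×4.2017 = 8.2117.

tax = €8.21 per unit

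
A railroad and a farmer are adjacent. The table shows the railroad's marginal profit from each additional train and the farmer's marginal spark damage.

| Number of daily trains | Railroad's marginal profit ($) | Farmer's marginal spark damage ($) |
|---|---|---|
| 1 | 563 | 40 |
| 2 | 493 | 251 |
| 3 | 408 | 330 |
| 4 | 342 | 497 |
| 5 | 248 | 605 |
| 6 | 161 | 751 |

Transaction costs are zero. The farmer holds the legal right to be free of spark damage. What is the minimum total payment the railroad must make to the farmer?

Efficient level: marginal profit ≥ marginal spark damage through level 3, so k* = 3.
With the farmer holding the right, the railroad must at least compensate total damage at k*: 40 + 251 + 330 = 621.

$621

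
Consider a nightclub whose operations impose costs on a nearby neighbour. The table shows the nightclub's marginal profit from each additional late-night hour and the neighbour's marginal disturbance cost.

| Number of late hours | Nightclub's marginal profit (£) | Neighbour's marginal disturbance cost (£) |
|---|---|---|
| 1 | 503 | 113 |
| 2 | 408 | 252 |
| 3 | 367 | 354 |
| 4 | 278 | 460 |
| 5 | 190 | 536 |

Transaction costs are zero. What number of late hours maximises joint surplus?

Bargaining reaches the level where marginal profit last exceeds marginal disturbance cost.
That holds through level 3 (367 ≥ 354) but not at 4 (278 < 460).

3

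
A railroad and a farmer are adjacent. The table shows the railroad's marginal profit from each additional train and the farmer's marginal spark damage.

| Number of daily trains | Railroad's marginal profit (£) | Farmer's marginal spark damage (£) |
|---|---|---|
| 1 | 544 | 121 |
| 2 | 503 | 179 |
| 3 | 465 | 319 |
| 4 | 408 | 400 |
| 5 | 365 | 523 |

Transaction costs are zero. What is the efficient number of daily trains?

4

Bargaining reaches the level where marginal profit last exceeds marginal spark damage.
That holds through level 4 (408 ≥ 400) but not at 5 (365 < 523).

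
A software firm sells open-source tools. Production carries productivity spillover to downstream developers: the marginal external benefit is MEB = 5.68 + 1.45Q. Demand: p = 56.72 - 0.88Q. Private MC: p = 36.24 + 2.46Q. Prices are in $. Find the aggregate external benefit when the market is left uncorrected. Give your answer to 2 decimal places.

$62.09

Market equilibrium (private): 36.24 + 2.46Q = 56.72 - 0.88Q → Q_m = 6.1317.
Total external benefit = ∫₀^{Q_m} (5.68 + 1.45Q) dQ = 5.68×6.1317 + ½×1.45×6.1317² = 62.0864.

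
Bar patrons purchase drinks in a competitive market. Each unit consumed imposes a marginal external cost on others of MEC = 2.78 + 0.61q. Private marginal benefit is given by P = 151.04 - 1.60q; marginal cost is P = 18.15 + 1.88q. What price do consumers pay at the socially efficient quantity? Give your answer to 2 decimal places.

P = 100.14

Social marginal benefit = demand − MEC = 148.26 - 2.21q.
Set SMB = MC: 148.26 - 2.21q = 18.15 + 1.88q → q* = 31.8117.
Consumer price on the demand curve at q*: 151.04 − 1.60×31.8117 = 100.1413.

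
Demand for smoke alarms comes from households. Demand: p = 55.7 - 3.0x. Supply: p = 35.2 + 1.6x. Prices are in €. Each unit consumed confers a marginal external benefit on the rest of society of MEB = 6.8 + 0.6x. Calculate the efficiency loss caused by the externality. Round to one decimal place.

Market equilibrium (private): 35.2 + 1.6x = 55.7 - 3.0x → x_m = 4.4565.
Social marginal benefit = demand + MEB = 62.5 - 2.4x.
Set SMB = MC: 62.5 - 2.4x = 35.2 + 1.6x → x* = 6.8250.
The welfare-loss triangle has base |x_m − x*| and height MEB(x_m) (the vertical gap between SMB and MC is zero at x* and MEB at x_m).
DWL = ½ × 2.3685 × 9.4739 = 11.2195.

DWL = €11.2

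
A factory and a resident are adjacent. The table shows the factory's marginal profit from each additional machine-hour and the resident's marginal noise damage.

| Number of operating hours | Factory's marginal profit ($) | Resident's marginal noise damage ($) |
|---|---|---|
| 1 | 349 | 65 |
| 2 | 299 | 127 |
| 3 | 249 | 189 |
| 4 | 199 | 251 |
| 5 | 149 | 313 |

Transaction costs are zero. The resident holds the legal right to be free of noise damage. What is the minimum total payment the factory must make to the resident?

Efficient level: marginal profit ≥ marginal noise damage through level 3, so k* = 3.
With the resident holding the right, the factory must at least compensate total damage at k*: 65 + 127 + 189 = 381.

$381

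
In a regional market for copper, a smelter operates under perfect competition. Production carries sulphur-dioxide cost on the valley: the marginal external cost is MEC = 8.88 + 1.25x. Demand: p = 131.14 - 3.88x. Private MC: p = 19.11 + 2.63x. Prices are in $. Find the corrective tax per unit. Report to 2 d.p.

tax = $25.50 per unit

Social marginal cost = private MC + MEC = 27.99 + 3.88x.
Set SMC = demand: 27.99 + 3.88x = 131.14 - 3.88x → x* = 13.2925.
The Pigouvian tax equals MEC at x*: 8.88 + 1.25×13.2925 = 25.4956.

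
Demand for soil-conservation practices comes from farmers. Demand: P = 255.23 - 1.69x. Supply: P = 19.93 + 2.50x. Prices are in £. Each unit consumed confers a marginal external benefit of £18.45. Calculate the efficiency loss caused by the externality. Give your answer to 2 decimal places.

Market equilibrium (private): 19.93 + 2.50x = 255.23 - 1.69x → x_m = 56.1575.
Social marginal benefit = demand + MEB = 273.68 - 1.69x.
Set SMB = MC: 273.68 - 1.69x = 19.93 + 2.50x → x* = 60.5609.
The loss is the area between SMB and MC from x* to x_m; with linear curves that's a triangle of height MEB(x_m).
DWL = ½ × 4.4034 × 18.4500 = 40.6214.

DWL = £40.62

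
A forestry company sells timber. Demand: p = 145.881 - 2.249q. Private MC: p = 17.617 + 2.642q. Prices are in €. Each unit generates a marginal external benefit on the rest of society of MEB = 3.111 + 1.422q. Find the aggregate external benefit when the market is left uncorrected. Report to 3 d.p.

Market equilibrium (private): 17.617 + 2.642q = 145.881 - 2.249q → q_m = 26.2245.
Total external benefit = ∫₀^{q_m} (3.111 + 1.422q) dq = 3.111×26.2245 + ½×1.422×26.2245² = 570.5565.

€570.556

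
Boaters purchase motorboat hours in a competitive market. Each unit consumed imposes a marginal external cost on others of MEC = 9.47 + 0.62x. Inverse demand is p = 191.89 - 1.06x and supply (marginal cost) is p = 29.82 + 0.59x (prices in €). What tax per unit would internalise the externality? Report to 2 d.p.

tax = €51.15 per unit

Social marginal benefit = demand − MEC = 182.42 - 1.68x.
Set SMB = MC: 182.42 - 1.68x = 29.82 + 0.59x → x* = 67.2247.
The Pigouvian tax equals MEC at x*: 9.47 + 0.62×67.2247 = 51.1493.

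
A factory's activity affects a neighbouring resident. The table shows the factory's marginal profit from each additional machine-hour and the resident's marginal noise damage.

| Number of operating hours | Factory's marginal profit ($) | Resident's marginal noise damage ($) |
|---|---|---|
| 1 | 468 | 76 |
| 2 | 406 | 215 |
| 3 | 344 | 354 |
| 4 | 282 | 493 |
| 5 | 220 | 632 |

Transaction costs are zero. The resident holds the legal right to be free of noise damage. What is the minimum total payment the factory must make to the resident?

Efficient level: marginal profit ≥ marginal noise damage through level 2, so k* = 2.
With the resident holding the right, the factory must at least compensate total damage at k*: 76 + 215 = 291.

$291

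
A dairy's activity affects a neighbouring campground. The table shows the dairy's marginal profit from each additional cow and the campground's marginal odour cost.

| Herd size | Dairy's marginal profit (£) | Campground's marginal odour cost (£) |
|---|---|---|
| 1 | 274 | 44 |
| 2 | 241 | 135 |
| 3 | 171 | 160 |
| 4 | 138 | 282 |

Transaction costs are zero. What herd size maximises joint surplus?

Bargaining reaches the level where marginal profit last exceeds marginal odour cost.
That holds through level 3 (171 ≥ 160) but not at 4 (138 < 282).

3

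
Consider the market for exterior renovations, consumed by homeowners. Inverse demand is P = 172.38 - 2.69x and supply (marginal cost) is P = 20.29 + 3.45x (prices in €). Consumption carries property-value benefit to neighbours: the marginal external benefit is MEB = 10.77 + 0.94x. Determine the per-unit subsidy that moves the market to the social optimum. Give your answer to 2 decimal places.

Social marginal benefit = demand + MEB = 183.15 - 1.75x.
Set SMB = MC: 183.15 - 1.75x = 20.29 + 3.45x → x* = 31.3192.
The Pigouvian subsidy equals MEB at x*: 10.77 + 0.94×31.3192 = 40.2100.

subsidy = €40.21 per unit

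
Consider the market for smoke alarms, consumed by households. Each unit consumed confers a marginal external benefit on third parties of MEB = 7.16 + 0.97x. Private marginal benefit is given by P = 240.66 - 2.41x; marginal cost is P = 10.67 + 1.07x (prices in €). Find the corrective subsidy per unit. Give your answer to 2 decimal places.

Social marginal benefit = demand + MEB = 247.82 - 1.44x.
Set SMB = MC: 247.82 - 1.44x = 10.67 + 1.07x → x* = 94.4821.
The Pigouvian subsidy equals MEB at x*: 7.16 + 0.97×94.4821 = 98.8076.

subsidy = €98.81 per unit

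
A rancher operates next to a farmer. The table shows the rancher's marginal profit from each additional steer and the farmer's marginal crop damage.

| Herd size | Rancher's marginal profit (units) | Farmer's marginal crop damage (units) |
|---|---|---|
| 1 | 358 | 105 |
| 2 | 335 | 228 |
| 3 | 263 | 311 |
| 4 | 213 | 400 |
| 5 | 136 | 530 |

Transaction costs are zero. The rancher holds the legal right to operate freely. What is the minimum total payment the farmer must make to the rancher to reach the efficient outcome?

612

Left alone the rancher would choose level 5 (marginal profit stays positive).
Efficient level: k* = 2 (marginal profit ≥ marginal crop damage through 2).
The farmer must at least cover the rancher's forgone profit from cutting 5→2: 263 + 213 + 136 = 612.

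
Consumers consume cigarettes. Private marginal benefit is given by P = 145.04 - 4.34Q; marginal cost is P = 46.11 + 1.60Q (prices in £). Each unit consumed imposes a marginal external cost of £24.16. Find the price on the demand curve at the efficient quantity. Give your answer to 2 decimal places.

Social marginal benefit = demand − MEC = 120.88 - 4.34Q.
Set SMB = MC: 120.88 - 4.34Q = 46.11 + 1.60Q → Q* = 12.5875.
Consumer price on the demand curve at Q*: 145.04 − 4.34×12.5875 = 90.4103.

P = £90.41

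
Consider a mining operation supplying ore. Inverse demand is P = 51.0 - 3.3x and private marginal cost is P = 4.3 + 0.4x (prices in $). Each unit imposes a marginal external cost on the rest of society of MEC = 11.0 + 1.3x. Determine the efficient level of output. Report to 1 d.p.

Social marginal cost = private MC + MEC = 15.3 + 1.7x.
Set SMC = demand: 15.3 + 1.7x = 51.0 - 3.3x → x* = 7.1400.

x* = 7.1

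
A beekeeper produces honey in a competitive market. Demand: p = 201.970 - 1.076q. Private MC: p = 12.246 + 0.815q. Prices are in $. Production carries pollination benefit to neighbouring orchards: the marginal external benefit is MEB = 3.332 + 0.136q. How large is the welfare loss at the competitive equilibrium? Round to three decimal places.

Market equilibrium (private): 12.246 + 0.815q = 201.970 - 1.076q → q_m = 100.3300.
Social marginal cost = private MC − MEB = 8.914 + 0.679q.
Set SMC = demand: 8.914 + 0.679q = 201.970 - 1.076q → q* = 110.0034.
Between q* and q_m the wedge demand − SMC runs linearly from 0 to MEB(q_m), so the loss is a triangle.
DWL = ½ × 9.6734 × 16.9769 = 82.1122.

DWL = $82.112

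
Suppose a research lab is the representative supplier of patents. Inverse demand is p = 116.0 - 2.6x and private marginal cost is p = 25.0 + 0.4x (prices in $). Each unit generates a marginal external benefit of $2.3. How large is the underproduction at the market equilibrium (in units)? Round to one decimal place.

0.8 units

Market equilibrium (private): 25.0 + 0.4x = 116.0 - 2.6x → x_m = 30.3333.
Social marginal cost = private MC − MEB = 22.7 + 0.4x.
Set SMC = demand: 22.7 + 0.4x = 116.0 - 2.6x → x* = 31.1000.
Gap = |30.3333 − 31.1000| = 0.7667.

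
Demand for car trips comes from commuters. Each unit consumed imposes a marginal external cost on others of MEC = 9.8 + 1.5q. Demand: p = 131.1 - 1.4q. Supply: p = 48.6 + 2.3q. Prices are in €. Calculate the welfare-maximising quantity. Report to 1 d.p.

Social marginal benefit = demand − MEC = 121.3 - 2.9q.
Set SMB = MC: 121.3 - 2.9q = 48.6 + 2.3q → q* = 13.9808.

q* = 14.0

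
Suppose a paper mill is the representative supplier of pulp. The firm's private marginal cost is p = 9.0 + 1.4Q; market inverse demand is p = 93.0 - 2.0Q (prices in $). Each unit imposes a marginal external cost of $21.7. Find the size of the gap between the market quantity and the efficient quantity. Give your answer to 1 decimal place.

Market equilibrium (private): 9.0 + 1.4Q = 93.0 - 2.0Q → Q_m = 24.7059.
Social marginal cost = private MC + MEC = 30.7 + 1.4Q.
Set SMC = demand: 30.7 + 1.4Q = 93.0 - 2.0Q → Q* = 18.3235.
Gap = |24.7059 − 18.3235| = 6.3824.

6.4 units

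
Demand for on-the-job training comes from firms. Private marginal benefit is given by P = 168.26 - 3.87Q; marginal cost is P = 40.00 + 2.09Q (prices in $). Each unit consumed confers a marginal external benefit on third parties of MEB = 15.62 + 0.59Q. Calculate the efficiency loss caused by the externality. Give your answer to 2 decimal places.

Market equilibrium (private): 40.00 + 2.09Q = 168.26 - 3.87Q → Q_m = 21.5201.
Social marginal benefit = demand + MEB = 183.88 - 3.28Q.
Set SMB = MC: 183.88 - 3.28Q = 40.00 + 2.09Q → Q* = 26.7933.
Height of the DWL triangle at Q_m is SMB(Q_m) − MC(Q_m) = MEB(Q_m) = 28.3169.
DWL = ½ × 5.2732 × 28.3169 = 74.6603.

DWL = $74.66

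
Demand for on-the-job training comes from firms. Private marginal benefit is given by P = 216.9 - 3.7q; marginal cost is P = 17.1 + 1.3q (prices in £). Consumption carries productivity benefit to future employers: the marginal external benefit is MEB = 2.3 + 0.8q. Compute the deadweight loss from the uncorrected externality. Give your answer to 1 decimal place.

Market equilibrium (private): 17.1 + 1.3q = 216.9 - 3.7q → q_m = 39.9600.
Social marginal benefit = demand + MEB = 219.2 - 2.9q.
Set SMB = MC: 219.2 - 2.9q = 17.1 + 1.3q → q* = 48.1190.
The welfare-loss triangle has base |q_m − q*| and height MEB(q_m) (the vertical gap between SMB and MC is zero at q* and MEB at q_m).
DWL = ½ × 8.1590 × 34.2680 = 139.7963.

DWL = £139.8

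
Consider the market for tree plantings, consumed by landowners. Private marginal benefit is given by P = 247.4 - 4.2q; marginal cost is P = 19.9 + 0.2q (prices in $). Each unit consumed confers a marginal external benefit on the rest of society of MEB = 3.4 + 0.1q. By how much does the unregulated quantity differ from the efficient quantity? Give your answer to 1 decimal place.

Market equilibrium (private): 19.9 + 0.2q = 247.4 - 4.2q → q_m = 51.7045.
Social marginal benefit = demand + MEB = 250.8 - 4.1q.
Set SMB = MC: 250.8 - 4.1q = 19.9 + 0.2q → q* = 53.6977.
Gap = |51.7045 − 53.6977| = 1.9932.

2.0 units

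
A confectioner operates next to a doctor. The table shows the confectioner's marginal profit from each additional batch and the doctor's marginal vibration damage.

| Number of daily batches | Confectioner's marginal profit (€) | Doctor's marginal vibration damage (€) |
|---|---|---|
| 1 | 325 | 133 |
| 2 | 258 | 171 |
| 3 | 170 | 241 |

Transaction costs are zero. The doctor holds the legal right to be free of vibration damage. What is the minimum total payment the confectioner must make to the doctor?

€304

Efficient level: marginal profit ≥ marginal vibration damage through level 2, so k* = 2.
With the doctor holding the right, the confectioner must at least compensate total damage at k*: 133 + 171 = 304.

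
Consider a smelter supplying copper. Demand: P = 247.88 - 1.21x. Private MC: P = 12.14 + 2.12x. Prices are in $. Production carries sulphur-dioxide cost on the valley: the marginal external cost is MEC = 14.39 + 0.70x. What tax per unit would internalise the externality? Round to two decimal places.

tax = $52.84 per unit

Social marginal cost = private MC + MEC = 26.53 + 2.82x.
Set SMC = demand: 26.53 + 2.82x = 247.88 - 1.21x → x* = 54.9256.
The Pigouvian tax equals MEC at x*: 14.39 + 0.70×54.9256 = 52.8379.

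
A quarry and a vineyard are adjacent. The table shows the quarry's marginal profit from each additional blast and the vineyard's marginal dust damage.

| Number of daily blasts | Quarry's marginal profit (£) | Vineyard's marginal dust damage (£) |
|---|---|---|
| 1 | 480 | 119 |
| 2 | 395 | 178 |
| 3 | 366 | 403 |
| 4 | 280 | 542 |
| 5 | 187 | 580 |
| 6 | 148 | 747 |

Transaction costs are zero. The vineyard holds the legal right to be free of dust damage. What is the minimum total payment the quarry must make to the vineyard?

Efficient level: marginal profit ≥ marginal dust damage through level 2, so k* = 2.
With the vineyard holding the right, the quarry must at least compensate total damage at k*: 119 + 178 = 297.

£297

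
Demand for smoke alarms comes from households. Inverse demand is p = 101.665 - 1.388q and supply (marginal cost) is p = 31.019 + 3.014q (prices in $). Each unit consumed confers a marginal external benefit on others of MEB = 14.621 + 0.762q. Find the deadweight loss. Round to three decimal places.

DWL = $99.028

Market equilibrium (private): 31.019 + 3.014q = 101.665 - 1.388q → q_m = 16.0486.
Social marginal benefit = demand + MEB = 116.286 - 0.626q.
Set SMB = MC: 116.286 - 0.626q = 31.019 + 3.014q → q* = 23.4250.
The welfare-loss triangle has base |q_m − q*| and height MEB(q_m) (the vertical gap between SMB and MC is zero at q* and MEB at q_m).
DWL = ½ × 7.3764 × 26.8500 = 99.0282.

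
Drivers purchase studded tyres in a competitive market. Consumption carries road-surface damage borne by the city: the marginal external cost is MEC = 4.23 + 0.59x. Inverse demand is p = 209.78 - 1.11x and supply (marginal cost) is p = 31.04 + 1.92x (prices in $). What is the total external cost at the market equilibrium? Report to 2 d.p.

$1276.08

Market equilibrium (private): 31.04 + 1.92x = 209.78 - 1.11x → x_m = 58.9901.
Total external cost = ∫₀^{x_m} (4.23 + 0.59x) dx = 4.23×58.9901 + ½×0.59×58.9901² = 1276.0785.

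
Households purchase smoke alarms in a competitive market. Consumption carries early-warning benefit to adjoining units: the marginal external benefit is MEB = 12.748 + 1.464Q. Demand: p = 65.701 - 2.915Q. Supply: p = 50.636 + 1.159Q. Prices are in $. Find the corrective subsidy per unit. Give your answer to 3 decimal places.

Social marginal benefit = demand + MEB = 78.449 - 1.451Q.
Set SMB = MC: 78.449 - 1.451Q = 50.636 + 1.159Q → Q* = 10.6563.
The Pigouvian subsidy equals MEB at Q*: 12.748 + 1.464×10.6563 = 28.3488.

subsidy = $28.349 per unit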